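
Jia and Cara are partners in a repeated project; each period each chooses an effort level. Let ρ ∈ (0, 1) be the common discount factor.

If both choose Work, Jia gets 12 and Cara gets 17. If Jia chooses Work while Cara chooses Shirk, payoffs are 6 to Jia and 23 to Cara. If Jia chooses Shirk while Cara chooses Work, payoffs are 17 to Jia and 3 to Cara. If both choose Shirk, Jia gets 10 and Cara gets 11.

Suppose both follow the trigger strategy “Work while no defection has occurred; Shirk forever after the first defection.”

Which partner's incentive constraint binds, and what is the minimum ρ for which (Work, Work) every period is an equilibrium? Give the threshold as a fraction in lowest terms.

Jia; ρ ≥ 5/7

Jia's threshold: (17−12)/(17−10) = 5/7.
Cara's threshold: (23−17)/(23−11) = 1/2.
5/7 > 1/2, so Jia binds and ρ* = 5/7.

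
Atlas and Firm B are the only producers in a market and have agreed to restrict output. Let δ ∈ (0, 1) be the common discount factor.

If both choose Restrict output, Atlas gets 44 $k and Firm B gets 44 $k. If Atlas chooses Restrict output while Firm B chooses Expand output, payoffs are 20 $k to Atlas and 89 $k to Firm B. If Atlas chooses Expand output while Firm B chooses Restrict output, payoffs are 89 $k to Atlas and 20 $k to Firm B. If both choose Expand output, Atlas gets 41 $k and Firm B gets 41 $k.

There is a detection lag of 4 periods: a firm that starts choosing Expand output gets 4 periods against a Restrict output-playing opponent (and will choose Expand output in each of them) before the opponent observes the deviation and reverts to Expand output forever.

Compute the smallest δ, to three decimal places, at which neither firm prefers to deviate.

Deviating for the 4 undetected periods gains 89−44 = 45 per period over cooperation, then loses 44−41 = 3 per period forever once punishment starts.
Gain: 45(1 + δ + … + δ^3); loss: 3·δ^4/(1−δ).
No profitable deviation ⇔ 45(1−δ^4) ≤ 3·δ^4, i.e. δ^4 ≥ 45/(45+3) = 15/16.
Hence δ ≥ (15/16)^(1/4) ≈ 0.984.

0.984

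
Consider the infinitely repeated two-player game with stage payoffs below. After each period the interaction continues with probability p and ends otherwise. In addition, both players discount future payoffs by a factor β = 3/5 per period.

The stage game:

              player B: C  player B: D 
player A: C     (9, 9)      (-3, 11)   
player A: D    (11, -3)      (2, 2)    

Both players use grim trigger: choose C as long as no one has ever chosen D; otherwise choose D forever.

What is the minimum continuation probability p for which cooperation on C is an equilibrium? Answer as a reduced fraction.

With continuation probability p and discount β, the effective per-period discount factor is βp.
Grim-trigger IC: βp ≥ (11−9)/(11−2) = 2/9.
So p ≥ (2/9)/(3/5) = 10/27.

10/27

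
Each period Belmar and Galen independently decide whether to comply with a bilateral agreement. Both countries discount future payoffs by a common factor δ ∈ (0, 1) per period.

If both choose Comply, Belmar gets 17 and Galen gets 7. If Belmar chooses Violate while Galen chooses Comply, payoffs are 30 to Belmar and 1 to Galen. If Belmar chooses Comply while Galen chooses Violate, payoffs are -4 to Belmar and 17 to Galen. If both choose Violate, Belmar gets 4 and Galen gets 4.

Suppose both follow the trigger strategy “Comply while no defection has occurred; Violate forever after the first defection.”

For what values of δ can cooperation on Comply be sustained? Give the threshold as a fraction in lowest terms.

10/13

Belmar's threshold: (30−17)/(30−4) = 1/2.
Galen's threshold: (17−7)/(17−4) = 10/13.
1/2 < 10/13, so Galen binds and δ* = 10/13.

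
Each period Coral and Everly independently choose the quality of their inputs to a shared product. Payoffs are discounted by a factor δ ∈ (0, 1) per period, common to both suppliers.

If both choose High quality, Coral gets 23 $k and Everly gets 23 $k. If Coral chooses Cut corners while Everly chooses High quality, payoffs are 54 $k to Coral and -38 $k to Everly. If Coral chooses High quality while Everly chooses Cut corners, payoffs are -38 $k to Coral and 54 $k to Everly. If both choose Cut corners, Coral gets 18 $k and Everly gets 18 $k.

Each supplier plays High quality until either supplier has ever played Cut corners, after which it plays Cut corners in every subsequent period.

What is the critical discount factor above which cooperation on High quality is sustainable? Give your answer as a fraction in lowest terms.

31/36

One-period gain from deviating is 54 − 23 = 31. The loss is 23 − 18 = 5 in every subsequent period, with present value 5·δ/(1−δ).
Deviation is unprofitable when 5·δ/(1−δ) ≥ 31, i.e. δ/(1−δ) ≥ 31/5.
Equivalently δ ≥ 31/(31+5) = 31/36.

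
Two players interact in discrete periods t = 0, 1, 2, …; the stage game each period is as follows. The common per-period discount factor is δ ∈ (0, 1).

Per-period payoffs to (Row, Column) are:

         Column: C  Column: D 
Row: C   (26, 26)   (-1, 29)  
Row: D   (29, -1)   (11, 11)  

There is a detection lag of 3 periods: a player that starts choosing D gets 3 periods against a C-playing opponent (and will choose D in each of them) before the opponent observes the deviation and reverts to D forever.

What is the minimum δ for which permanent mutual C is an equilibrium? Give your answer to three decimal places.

The best deviation is to choose D for all 3 undetected periods, earning 29 each, then 11 forever once detected.
Deviation value: 29(1−δ^3)/(1−δ) + 11δ^3/(1−δ); cooperation value: 26/(1−δ).
IC: 26 ≥ 29(1−δ^3) + 11δ^3 = 29 − 18δ^3.
So δ^3 ≥ 3/18 = 1/6, giving δ ≥ (1/6)^(1/3) ≈ 0.550.

0.550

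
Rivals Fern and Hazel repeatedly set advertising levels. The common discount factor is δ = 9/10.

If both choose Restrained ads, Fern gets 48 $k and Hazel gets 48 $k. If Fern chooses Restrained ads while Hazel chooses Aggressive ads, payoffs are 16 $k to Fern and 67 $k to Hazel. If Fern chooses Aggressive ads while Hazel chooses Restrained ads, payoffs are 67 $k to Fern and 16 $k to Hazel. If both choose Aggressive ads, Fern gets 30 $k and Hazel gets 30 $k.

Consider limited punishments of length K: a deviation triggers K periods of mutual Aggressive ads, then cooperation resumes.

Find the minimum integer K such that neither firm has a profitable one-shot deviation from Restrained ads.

2

Need Σ_{k=1}^{K} δ^k ≥ (67−48)/(48−30) = 1.0556 at δ = 9/10.
At K = 1 the sum is 0.9000 < 1.0556; at K = 2 it is 1.7100 ≥ 1.0556.
So the minimum punishment length is K = 2.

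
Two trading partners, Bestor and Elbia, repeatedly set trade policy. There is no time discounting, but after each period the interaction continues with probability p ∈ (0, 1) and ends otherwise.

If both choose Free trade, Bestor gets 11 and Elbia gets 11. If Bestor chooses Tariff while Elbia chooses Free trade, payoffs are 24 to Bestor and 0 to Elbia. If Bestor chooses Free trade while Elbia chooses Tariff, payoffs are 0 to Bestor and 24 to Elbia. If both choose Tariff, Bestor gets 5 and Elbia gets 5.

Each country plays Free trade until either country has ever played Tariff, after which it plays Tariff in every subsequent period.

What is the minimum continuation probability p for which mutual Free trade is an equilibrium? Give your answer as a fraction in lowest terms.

13/19

Expected cooperation value is 11 + p·11 + p²·11 + … = 11/(1−p); deviation gives 24 + p·5/(1−p).
11 ≥ 24(1−p) + 5p ⇒ 19p ≥ 13 ⇒ p ≥ 13/19.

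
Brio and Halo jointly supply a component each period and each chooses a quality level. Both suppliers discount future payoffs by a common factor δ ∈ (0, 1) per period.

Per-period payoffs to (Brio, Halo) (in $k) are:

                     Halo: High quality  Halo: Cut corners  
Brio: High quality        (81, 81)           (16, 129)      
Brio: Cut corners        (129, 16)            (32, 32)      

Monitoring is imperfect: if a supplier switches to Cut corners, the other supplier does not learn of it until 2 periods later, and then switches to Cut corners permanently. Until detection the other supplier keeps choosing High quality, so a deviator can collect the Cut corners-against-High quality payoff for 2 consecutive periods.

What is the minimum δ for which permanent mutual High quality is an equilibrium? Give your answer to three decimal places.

0.703

Deviating for the 2 undetected periods gains 129−81 = 48 per period over cooperation, then loses 81−32 = 49 per period forever once punishment starts.
Gain: 48(1 + δ + … + δ^1); loss: 49·δ^2/(1−δ).
No profitable deviation ⇔ 48(1−δ^2) ≤ 49·δ^2, i.e. δ^2 ≥ 48/(48+49) = 48/97.
Hence δ ≥ (48/97)^(1/2) ≈ 0.703.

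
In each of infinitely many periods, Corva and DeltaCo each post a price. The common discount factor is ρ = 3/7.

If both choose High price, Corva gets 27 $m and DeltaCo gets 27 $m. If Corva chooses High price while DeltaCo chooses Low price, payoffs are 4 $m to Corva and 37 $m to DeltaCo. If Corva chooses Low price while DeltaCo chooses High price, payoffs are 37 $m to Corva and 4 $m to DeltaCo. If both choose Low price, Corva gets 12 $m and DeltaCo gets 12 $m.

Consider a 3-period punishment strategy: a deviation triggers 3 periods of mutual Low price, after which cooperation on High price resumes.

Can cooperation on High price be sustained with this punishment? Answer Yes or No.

Comparing payoff streams over the 4 periods until play realigns: cooperate → 27(1+ρ+…+ρ^3); deviate → 37 + 12(ρ+…+ρ^3).
Cooperation is sustained iff (27−12)(ρ+…+ρ^3) ≥ 37−27.
ρ+…+ρ^3 = 3/7·(1−(3/7)^3)/(1−3/7) = 0.6910, and (37−27)/(27−12) = 0.6667.
0.6910 ≥ 0.6667, so cooperation is sustainable.

Yes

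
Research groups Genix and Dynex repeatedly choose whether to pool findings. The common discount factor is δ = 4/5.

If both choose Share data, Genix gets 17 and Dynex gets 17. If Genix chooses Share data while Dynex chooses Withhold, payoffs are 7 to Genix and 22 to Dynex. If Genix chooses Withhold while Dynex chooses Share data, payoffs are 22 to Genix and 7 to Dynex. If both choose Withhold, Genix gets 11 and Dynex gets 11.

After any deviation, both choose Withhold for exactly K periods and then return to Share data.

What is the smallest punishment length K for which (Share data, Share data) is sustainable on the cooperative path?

IC: δ(1−δ^K)/(1−δ) ≥ (22−17)/(17−11) = 5/6.
With δ = 4/5: need 1 − δ^K ≥ 5/6·(1−4/5)/(4/5), i.e. δ^K ≤ 0.7917.
Since (4/5)^1 = 0.8000 and (4/5)^2 = 0.6400, the smallest such K is 2.

2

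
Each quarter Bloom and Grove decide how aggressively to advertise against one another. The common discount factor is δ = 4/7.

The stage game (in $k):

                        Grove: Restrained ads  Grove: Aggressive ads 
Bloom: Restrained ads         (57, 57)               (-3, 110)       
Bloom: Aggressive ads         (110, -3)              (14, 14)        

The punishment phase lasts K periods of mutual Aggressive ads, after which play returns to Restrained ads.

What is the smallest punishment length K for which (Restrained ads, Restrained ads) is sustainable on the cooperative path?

IC: δ(1−δ^K)/(1−δ) ≥ (110−57)/(57−14) = 53/43.
With δ = 4/7: need 1 − δ^K ≥ 53/43·(1−4/7)/(4/7), i.e. δ^K ≤ 0.0756.
Since (4/7)^4 = 0.1066 and (4/7)^5 = 0.0609, the smallest such K is 5.

5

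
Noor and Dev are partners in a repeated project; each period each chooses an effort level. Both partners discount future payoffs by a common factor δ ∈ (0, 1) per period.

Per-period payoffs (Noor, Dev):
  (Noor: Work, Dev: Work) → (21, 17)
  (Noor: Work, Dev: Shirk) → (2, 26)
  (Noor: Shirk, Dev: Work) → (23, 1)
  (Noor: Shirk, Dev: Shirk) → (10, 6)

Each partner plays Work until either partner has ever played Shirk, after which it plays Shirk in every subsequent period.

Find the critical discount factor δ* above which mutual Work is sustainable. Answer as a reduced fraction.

Noor's threshold: (23−21)/(23−10) = 2/13.
Dev's threshold: (26−17)/(26−6) = 9/20.
2/13 < 9/20, so Dev binds and δ* = 9/20.

9/20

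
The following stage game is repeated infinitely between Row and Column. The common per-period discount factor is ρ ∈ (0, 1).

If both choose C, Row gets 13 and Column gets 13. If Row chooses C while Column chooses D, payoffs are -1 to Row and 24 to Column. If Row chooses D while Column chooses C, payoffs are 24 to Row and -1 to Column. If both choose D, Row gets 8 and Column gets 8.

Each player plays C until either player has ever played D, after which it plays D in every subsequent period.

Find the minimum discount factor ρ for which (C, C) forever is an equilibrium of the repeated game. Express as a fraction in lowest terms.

11/16

Cooperation forever yields 13 each period: 13/(1−ρ).
Deviating yields 24 once, then 8 forever: 24 + 8ρ/(1−ρ).
No profitable deviation requires 13/(1−ρ) ≥ 24 + 8ρ/(1−ρ).
Multiplying by (1−ρ): 13 ≥ 24(1−ρ) + 8ρ = 24 − 16ρ.
So 16ρ ≥ 11, i.e. ρ ≥ 11/16.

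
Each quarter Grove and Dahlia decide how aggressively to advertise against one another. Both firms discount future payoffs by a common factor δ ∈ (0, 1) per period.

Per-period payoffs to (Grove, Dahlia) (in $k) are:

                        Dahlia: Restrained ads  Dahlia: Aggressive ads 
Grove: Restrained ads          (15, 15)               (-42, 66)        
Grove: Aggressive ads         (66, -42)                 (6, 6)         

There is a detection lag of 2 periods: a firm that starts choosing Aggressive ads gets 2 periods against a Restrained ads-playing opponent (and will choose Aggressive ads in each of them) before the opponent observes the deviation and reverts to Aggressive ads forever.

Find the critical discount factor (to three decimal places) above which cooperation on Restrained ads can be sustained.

Deviating for the 2 undetected periods gains 66−15 = 51 per period over cooperation, then loses 15−6 = 9 per period forever once punishment starts.
Gain: 51(1 + δ + … + δ^1); loss: 9·δ^2/(1−δ).
No profitable deviation ⇔ 51(1−δ^2) ≤ 9·δ^2, i.e. δ^2 ≥ 51/(51+9) = 17/20.
Hence δ ≥ (17/20)^(1/2) ≈ 0.922.

0.922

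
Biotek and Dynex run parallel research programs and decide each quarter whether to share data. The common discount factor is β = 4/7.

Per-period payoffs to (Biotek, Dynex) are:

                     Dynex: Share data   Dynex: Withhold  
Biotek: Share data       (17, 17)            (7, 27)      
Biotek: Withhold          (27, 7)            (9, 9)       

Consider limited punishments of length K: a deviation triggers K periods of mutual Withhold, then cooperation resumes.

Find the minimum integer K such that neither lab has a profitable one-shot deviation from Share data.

5

Need Σ_{k=1}^{K} β^k ≥ (27−17)/(17−9) = 1.2500 at β = 4/7.
At K = 4 the sum is 1.1912 < 1.2500; at K = 5 it is 1.2521 ≥ 1.2500.
So the minimum punishment length is K = 5.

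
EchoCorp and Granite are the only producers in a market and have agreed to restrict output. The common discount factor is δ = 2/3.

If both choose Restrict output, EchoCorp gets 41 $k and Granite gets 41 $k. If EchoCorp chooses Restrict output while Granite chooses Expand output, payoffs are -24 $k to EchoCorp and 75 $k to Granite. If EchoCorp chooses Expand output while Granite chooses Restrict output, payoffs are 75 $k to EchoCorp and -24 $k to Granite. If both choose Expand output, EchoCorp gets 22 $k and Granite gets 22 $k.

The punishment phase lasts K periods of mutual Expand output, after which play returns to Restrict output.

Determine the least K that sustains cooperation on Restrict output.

IC: δ(1−δ^K)/(1−δ) ≥ (75−41)/(41−22) = 34/19.
With δ = 2/3: need 1 − δ^K ≥ 34/19·(1−2/3)/(2/3), i.e. δ^K ≤ 0.1053.
Since (2/3)^5 = 0.1317 and (2/3)^6 = 0.0878, the smallest such K is 6.

6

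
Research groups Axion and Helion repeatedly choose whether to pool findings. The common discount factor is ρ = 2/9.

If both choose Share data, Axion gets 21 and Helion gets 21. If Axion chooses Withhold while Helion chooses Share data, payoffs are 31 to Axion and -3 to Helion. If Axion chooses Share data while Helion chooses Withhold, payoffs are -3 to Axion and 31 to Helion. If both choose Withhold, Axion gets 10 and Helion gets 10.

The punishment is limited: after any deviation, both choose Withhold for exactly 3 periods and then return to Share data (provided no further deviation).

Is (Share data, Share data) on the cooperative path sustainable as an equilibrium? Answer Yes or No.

No

IC: ρ+…+ρ^3 ≥ (31−21)/(21−10) = 10/11.
At ρ = 2/9: partial sum = 0.2826 < 0.9091. Cooperation not sustainable.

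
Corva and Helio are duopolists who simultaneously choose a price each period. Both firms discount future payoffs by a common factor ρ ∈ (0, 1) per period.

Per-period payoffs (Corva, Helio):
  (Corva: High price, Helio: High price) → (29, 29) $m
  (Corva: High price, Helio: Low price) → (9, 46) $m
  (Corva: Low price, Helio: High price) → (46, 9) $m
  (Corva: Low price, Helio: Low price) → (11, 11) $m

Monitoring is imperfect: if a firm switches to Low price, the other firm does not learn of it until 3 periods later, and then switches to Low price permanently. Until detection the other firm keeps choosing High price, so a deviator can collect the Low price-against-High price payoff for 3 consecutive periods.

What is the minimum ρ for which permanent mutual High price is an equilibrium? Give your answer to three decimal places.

Deviating for the 3 undetected periods gains 46−29 = 17 per period over cooperation, then loses 29−11 = 18 per period forever once punishment starts.
Gain: 17(1 + ρ + … + ρ^2); loss: 18·ρ^3/(1−ρ).
No profitable deviation ⇔ 17(1−ρ^3) ≤ 18·ρ^3, i.e. ρ^3 ≥ 17/(17+18) = 17/35.
Hence ρ ≥ (17/35)^(1/3) ≈ 0.786.

0.786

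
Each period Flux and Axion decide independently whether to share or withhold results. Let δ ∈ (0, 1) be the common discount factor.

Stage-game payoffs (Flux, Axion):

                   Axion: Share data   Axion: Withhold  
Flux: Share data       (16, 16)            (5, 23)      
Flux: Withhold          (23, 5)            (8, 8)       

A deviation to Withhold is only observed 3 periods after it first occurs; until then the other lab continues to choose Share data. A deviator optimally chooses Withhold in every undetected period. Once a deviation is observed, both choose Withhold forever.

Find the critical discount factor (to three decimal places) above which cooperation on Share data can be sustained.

A deviator earns 23 for 3 periods, then 8 forever; cooperating earns 16 forever. Multiplying the IC by (1−δ):
16 ≥ 23(1−δ^3) + 8δ^3, so 15·δ^3 ≥ 7 and δ^3 ≥ 7/15.
δ ≥ (7/15)^(1/3) ≈ 0.776.

0.776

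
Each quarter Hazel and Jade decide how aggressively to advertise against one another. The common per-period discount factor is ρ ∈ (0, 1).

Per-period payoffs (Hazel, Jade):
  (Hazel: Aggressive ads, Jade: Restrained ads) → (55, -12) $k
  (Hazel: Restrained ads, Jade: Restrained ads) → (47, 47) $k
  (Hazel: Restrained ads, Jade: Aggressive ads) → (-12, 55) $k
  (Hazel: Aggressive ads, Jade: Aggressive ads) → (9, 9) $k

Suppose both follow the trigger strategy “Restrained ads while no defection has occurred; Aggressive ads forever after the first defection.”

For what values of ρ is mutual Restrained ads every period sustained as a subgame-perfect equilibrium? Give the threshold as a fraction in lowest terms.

4/23

Cooperation forever yields 47 each period: 47/(1−ρ).
Deviating yields 55 once, then 9 forever: 55 + 9ρ/(1−ρ).
No profitable deviation requires 47/(1−ρ) ≥ 55 + 9ρ/(1−ρ).
Multiplying by (1−ρ): 47 ≥ 55(1−ρ) + 9ρ = 55 − 46ρ.
So 46ρ ≥ 8, i.e. ρ ≥ 8/46 = 4/23.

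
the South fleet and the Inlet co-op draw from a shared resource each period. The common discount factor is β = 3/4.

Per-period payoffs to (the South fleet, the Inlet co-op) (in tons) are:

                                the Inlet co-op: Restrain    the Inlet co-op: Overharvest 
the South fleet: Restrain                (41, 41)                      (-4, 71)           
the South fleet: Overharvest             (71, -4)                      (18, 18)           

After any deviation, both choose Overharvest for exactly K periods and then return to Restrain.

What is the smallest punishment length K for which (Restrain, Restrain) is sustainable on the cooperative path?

2

Need Σ_{k=1}^{K} β^k ≥ (71−41)/(41−18) = 1.3043 at β = 3/4.
At K = 1 the sum is 0.7500 < 1.3043; at K = 2 it is 1.3125 ≥ 1.3043.
So the minimum punishment length is K = 2.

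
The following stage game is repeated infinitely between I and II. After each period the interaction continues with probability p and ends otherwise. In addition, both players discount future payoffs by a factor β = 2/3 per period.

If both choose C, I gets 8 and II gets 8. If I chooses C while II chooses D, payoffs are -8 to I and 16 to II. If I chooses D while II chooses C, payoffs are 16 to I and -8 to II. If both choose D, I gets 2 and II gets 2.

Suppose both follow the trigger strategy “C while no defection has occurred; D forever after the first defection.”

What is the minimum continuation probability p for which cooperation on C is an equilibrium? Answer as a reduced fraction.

6/7

With continuation probability p and discount β, the effective per-period discount factor is βp.
Grim-trigger IC: βp ≥ (16−8)/(16−2) = 4/7.
So p ≥ (4/7)/(2/3) = 6/7.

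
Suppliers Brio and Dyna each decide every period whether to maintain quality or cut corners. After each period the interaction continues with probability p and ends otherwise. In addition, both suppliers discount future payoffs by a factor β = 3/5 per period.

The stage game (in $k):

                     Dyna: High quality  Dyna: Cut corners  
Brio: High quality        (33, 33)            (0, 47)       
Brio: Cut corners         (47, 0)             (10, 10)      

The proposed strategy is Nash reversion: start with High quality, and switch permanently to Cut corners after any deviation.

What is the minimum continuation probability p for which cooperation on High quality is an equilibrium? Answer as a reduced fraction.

70/111

Expected continuation weight on next period's payoff is β·p = 3/5·p, which plays the role of the discount factor.
Cooperation requires 3/5·p ≥ (47−33)/(47−10) = 14/37, hence p ≥ 70/111.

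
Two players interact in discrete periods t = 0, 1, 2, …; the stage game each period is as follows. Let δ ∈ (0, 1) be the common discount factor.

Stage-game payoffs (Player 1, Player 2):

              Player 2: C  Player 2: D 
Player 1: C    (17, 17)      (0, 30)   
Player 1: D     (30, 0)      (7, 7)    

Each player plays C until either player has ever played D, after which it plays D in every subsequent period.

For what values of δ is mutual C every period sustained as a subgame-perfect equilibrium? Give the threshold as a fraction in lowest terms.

17/(1−δ) ≥ 30 + 7δ/(1−δ)
17 ≥ 30 − 23δ
δ ≥ 13/23.

13/23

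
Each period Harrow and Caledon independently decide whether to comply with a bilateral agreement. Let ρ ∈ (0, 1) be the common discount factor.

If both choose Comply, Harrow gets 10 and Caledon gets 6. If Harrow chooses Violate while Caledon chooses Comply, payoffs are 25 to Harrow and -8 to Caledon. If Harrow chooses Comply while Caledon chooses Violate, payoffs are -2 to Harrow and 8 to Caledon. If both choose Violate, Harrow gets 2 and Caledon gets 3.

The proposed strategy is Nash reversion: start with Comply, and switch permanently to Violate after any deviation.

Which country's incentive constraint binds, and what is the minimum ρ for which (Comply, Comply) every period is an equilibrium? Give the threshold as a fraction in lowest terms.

Harrow; ρ ≥ 15/23

For Harrow: deviation gain 25−10 = 15, per-period punishment loss 10−2 = 8. IC gives ρ ≥ 15/23.
For Caledon: gain 2, loss 3 per period, so ρ ≥ 2/5.
The tighter constraint is Harrow's, so cooperation needs ρ ≥ 15/23.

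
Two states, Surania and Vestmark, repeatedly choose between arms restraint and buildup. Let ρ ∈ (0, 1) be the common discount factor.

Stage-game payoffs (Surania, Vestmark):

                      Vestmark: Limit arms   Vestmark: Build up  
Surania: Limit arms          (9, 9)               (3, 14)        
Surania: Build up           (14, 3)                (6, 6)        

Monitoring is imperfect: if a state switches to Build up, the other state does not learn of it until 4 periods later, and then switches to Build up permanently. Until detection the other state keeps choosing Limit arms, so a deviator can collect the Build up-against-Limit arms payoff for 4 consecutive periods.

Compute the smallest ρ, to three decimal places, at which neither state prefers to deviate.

0.889

Deviating for the 4 undetected periods gains 14−9 = 5 per period over cooperation, then loses 9−6 = 3 per period forever once punishment starts.
Gain: 5(1 + ρ + … + ρ^3); loss: 3·ρ^4/(1−ρ).
No profitable deviation ⇔ 5(1−ρ^4) ≤ 3·ρ^4, i.e. ρ^4 ≥ 5/(5+3) = 5/8.
Hence ρ ≥ (5/8)^(1/4) ≈ 0.889.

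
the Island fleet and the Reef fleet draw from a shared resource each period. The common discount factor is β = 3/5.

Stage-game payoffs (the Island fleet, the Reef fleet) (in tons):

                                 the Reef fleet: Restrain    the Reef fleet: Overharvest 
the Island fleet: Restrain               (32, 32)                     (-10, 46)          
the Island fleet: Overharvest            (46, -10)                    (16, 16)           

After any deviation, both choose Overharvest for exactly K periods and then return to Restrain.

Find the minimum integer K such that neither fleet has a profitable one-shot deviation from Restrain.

Need Σ_{k=1}^{K} β^k ≥ (46−32)/(32−16) = 0.8750 at β = 3/5.
At K = 1 the sum is 0.6000 < 0.8750; at K = 2 it is 0.9600 ≥ 0.8750.
So the minimum punishment length is K = 2.

2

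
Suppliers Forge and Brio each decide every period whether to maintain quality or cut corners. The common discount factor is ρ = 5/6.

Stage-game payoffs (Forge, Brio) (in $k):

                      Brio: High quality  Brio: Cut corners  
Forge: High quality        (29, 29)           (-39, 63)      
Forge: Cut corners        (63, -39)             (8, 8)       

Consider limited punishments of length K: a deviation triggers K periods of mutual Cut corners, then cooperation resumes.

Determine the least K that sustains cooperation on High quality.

3

IC: ρ(1−ρ^K)/(1−ρ) ≥ (63−29)/(29−8) = 34/21.
With ρ = 5/6: need 1 − ρ^K ≥ 34/21·(1−5/6)/(5/6), i.e. ρ^K ≤ 0.6762.
Since (5/6)^2 = 0.6944 and (5/6)^3 = 0.5787, the smallest such K is 3.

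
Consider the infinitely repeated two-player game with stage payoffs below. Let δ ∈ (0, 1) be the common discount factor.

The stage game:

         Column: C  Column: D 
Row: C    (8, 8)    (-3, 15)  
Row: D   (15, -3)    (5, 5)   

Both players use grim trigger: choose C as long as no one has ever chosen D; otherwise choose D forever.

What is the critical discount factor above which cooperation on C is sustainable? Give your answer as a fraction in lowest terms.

7/10

Cooperation forever yields 8 each period: 8/(1−δ).
Deviating yields 15 once, then 5 forever: 15 + 5δ/(1−δ).
No profitable deviation requires 8/(1−δ) ≥ 15 + 5δ/(1−δ).
Multiplying by (1−δ): 8 ≥ 15(1−δ) + 5δ = 15 − 10δ.
So 10δ ≥ 7, i.e. δ ≥ 7/10.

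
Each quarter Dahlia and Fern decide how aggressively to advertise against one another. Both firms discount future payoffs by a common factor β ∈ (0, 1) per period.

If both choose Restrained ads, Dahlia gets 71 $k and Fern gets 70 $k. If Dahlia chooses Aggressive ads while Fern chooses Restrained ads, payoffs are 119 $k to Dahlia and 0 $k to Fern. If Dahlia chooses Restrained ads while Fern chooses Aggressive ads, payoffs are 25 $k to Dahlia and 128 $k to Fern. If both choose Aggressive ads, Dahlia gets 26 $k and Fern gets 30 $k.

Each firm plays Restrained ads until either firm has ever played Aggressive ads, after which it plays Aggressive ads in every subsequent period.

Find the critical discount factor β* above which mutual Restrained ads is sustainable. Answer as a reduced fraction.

29/49

For Dahlia: deviation gain 119−71 = 48, per-period punishment loss 71−26 = 45. IC gives β ≥ 48/93 = 16/31.
For Fern: gain 58, loss 40 per period, so β ≥ 58/98 = 29/49.
The tighter constraint is Fern's, so cooperation needs β ≥ 29/49.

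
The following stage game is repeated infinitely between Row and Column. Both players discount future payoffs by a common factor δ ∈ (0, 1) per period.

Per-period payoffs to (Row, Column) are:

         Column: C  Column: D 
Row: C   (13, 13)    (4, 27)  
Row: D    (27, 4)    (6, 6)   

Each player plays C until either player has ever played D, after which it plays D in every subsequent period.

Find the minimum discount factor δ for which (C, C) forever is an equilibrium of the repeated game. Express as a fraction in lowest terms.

13/(1−δ) ≥ 27 + 6δ/(1−δ)
13 ≥ 27 − 21δ
δ ≥ 14/21 = 2/3.

2/3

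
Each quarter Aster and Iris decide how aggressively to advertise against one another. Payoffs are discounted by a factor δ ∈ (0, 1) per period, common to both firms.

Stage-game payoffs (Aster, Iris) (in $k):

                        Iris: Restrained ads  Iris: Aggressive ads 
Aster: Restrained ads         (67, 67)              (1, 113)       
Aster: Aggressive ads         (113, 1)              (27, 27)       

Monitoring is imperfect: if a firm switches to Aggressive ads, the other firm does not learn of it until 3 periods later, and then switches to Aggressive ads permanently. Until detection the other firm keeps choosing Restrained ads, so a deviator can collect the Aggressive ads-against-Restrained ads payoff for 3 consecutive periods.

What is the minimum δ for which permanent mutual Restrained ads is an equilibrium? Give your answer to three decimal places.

The best deviation is to choose Aggressive ads for all 3 undetected periods, earning 113 each, then 27 forever once detected.
Deviation value: 113(1−δ^3)/(1−δ) + 27δ^3/(1−δ); cooperation value: 67/(1−δ).
IC: 67 ≥ 113(1−δ^3) + 27δ^3 = 113 − 86δ^3.
So δ^3 ≥ 46/86 = 23/43, giving δ ≥ (23/43)^(1/3) ≈ 0.812.

0.812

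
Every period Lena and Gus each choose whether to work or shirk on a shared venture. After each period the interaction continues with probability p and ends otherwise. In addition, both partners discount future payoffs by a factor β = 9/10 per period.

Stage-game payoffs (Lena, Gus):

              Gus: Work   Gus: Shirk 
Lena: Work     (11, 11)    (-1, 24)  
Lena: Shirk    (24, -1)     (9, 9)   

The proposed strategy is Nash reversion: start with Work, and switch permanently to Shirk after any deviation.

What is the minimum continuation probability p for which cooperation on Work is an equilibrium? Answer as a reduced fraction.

With continuation probability p and discount β, the effective per-period discount factor is βp.
Grim-trigger IC: βp ≥ (24−11)/(24−9) = 13/15.
So p ≥ (13/15)/(9/10) = 26/27.

26/27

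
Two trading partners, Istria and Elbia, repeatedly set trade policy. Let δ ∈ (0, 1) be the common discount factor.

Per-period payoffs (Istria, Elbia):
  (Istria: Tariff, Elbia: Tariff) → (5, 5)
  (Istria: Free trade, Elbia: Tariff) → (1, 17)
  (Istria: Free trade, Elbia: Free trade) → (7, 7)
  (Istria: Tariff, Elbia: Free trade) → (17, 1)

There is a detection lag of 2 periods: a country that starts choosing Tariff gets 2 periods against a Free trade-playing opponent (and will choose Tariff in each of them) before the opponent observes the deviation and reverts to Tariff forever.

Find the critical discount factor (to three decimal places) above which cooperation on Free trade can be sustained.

A deviator earns 17 for 2 periods, then 5 forever; cooperating earns 7 forever. Multiplying the IC by (1−δ):
7 ≥ 17(1−δ^2) + 5δ^2, so 12·δ^2 ≥ 10 and δ^2 ≥ 5/6.
δ ≥ (5/6)^(1/2) ≈ 0.913.

0.913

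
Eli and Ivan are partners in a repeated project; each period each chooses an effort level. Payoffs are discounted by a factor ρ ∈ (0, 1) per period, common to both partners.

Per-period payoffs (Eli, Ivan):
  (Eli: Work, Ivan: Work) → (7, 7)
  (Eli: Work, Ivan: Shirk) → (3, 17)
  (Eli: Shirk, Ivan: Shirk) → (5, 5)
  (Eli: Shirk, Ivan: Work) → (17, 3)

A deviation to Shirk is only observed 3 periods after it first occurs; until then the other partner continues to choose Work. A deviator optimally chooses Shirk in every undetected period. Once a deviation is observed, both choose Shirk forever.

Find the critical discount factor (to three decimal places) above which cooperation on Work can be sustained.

0.941

A deviator earns 17 for 3 periods, then 5 forever; cooperating earns 7 forever. Multiplying the IC by (1−ρ):
7 ≥ 17(1−ρ^3) + 5ρ^3, so 12·ρ^3 ≥ 10 and ρ^3 ≥ 5/6.
ρ ≥ (5/6)^(1/3) ≈ 0.941.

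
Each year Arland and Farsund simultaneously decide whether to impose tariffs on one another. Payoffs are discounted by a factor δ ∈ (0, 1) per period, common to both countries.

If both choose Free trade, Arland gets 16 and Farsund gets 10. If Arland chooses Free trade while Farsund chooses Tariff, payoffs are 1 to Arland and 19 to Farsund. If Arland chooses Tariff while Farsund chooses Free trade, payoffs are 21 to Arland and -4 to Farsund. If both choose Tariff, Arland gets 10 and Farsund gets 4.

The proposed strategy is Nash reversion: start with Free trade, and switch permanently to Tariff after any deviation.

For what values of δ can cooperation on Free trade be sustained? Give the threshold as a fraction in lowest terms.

For Arland: deviation gain 21−16 = 5, per-period punishment loss 16−10 = 6. IC gives δ ≥ 5/11.
For Farsund: gain 9, loss 6 per period, so δ ≥ 9/15 = 3/5.
The tighter constraint is Farsund's, so cooperation needs δ ≥ 3/5.

3/5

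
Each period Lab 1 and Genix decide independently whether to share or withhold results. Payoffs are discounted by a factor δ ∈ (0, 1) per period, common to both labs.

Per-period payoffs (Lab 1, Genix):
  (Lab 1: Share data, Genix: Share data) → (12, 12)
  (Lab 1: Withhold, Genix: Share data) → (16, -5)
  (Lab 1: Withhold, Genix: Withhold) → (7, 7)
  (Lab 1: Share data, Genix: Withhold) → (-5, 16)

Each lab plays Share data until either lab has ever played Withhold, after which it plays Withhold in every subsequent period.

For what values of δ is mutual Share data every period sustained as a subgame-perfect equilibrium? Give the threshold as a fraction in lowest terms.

4/9

Cooperation forever yields 12 each period: 12/(1−δ).
Deviating yields 16 once, then 7 forever: 16 + 7δ/(1−δ).
No profitable deviation requires 12/(1−δ) ≥ 16 + 7δ/(1−δ).
Multiplying by (1−δ): 12 ≥ 16(1−δ) + 7δ = 16 − 9δ.
So 9δ ≥ 4, i.e. δ ≥ 4/9.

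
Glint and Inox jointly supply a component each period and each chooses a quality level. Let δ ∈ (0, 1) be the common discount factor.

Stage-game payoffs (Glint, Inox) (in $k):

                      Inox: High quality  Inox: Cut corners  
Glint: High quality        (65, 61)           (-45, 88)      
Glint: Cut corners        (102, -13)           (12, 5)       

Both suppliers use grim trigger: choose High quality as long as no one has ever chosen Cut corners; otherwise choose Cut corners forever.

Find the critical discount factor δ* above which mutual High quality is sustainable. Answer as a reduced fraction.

37/90

Glint: cooperation gives 65 each period; deviation gives 102 once then 12 forever.
  65/(1−δ) ≥ 102 + 12δ/(1−δ) ⇒ δ ≥ 37/90.
Inox: cooperation gives 61 each period; deviation gives 88 once then 5 forever.
  δ ≥ 27/83.
Both must hold, so the binding constraint is Glint's: δ ≥ 37/90.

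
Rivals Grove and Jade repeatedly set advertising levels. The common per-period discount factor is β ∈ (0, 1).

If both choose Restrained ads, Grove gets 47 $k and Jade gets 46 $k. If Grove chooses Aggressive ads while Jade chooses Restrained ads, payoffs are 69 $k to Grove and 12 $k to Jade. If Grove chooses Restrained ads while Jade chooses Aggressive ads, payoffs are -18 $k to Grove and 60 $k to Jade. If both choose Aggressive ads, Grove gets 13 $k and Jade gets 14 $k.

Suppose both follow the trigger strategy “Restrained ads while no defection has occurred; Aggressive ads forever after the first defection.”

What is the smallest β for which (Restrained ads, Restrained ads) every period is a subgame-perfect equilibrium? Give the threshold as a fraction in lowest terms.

Grove: cooperation gives 47 each period; deviation gives 69 once then 13 forever.
  47/(1−β) ≥ 69 + 13β/(1−β) ⇒ β ≥ 22/56 = 11/28.
Jade: cooperation gives 46 each period; deviation gives 60 once then 14 forever.
  β ≥ 14/46 = 7/23.
Both must hold, so the binding constraint is Grove's: β ≥ 11/28.

11/28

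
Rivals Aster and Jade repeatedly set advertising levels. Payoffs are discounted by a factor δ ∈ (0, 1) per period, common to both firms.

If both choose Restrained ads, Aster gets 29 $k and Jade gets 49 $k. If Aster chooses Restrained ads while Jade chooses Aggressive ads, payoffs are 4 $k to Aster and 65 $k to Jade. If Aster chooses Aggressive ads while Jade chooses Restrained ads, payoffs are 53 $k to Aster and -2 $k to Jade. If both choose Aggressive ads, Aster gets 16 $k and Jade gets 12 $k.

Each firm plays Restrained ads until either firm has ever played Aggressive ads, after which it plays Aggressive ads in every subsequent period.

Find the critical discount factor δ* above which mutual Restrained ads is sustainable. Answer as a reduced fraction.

24/37

For Aster: deviation gain 53−29 = 24, per-period punishment loss 29−16 = 13. IC gives δ ≥ 24/37.
For Jade: gain 16, loss 37 per period, so δ ≥ 16/53.
The tighter constraint is Aster's, so cooperation needs δ ≥ 24/37.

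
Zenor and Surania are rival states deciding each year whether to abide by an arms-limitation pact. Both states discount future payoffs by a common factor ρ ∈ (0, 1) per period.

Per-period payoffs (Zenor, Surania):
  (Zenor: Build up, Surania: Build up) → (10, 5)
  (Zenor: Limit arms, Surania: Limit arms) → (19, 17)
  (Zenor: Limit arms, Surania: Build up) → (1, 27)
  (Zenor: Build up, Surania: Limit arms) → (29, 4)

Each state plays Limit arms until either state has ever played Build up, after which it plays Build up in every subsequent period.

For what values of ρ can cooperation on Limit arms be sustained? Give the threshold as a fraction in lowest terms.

10/19

For Zenor: deviation gain 29−19 = 10, per-period punishment loss 19−10 = 9. IC gives ρ ≥ 10/19.
For Surania: gain 10, loss 12 per period, so ρ ≥ 10/22 = 5/11.
The tighter constraint is Zenor's, so cooperation needs ρ ≥ 10/19.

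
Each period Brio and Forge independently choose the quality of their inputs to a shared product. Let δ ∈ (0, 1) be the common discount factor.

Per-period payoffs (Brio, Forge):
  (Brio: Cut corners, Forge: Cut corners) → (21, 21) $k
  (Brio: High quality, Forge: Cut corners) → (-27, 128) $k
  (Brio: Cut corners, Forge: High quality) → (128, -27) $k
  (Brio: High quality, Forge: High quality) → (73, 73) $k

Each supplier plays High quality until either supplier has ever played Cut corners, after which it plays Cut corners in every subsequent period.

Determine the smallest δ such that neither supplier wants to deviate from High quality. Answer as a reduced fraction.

55/107

One-period gain from deviating is 128 − 73 = 55. The loss is 73 − 21 = 52 in every subsequent period, with present value 52·δ/(1−δ).
Deviation is unprofitable when 52·δ/(1−δ) ≥ 55, i.e. δ/(1−δ) ≥ 55/52.
Equivalently δ ≥ 55/(55+52) = 55/107.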